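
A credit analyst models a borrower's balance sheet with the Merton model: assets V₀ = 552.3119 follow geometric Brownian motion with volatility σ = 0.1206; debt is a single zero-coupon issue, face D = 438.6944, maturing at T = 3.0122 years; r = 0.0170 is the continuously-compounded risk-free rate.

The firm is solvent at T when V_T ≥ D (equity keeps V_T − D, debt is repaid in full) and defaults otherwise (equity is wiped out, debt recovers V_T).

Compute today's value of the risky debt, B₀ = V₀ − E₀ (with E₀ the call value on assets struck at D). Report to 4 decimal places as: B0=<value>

Equity is a call on the firm's assets struck at D = 438.6944:
d₁ = [ln(V₀/D) + (r + σ²/2)T] / (σ√T)
   = [ln(552.3119/438.6944) + (0.0170 + 0.5·0.1206²)·3.0122] / (0.1206·√3.0122)
   = [0.230310 + 0.073113] / 0.209310 = 1.449635
d₂ = d₁ − σ√T = 1.449635 − 0.209310 = 1.240325
N(d₁) = 0.926420,  N(d₂) = 0.892572,  e^(−rT) = 0.950082
E₀ = V₀·N(d₁) − D·e^(−rT)·N(d₂)
   = 552.3119·0.926420 − 438.6944·0.950082·0.892572 = 139.652532
B₀ = V₀ − E₀ = 552.3119 − 139.652532 = 412.659368

B0=412.6594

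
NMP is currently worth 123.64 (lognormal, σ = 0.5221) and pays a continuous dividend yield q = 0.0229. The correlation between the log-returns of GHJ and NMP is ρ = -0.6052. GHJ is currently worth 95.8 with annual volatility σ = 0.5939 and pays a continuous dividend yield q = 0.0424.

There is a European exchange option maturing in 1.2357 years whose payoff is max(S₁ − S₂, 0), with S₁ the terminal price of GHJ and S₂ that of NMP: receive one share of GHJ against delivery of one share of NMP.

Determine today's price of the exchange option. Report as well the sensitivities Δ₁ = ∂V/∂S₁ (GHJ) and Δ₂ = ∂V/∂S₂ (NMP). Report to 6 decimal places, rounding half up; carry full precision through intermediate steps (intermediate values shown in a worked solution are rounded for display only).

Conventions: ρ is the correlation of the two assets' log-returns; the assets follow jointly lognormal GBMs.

σ_eff = √(σ₁² + σ₂² − 2ρσ₁σ₂) = √(0.5939² + 0.5221² − 2·-0.6052·0.5939·0.5221) = 1.000310
d₁ = (ln(S₁/S₂) + (q₂ − q₁ + σ_eff²/2)T) / (σ_eff√T) = (ln(95.8/123.64) + (0.0229 − 0.0424 + 0.500310)·1.2357) / 1.111965 = 0.304889
d₂ = d₁ − σ_eff√T = 0.304889 − 1.111965 = -0.807076
N(d₁) = 0.619775,  N(d₂) = 0.209811
V = S₁·e^{−q₁T}·N(d₁) − S₂·e^{−q₂T}·N(d₂) = 56.343653 − 25.217280 = 31.126373
Key observation: the rate r is irrelevant here: denominating values in NMP turns the exchange into a ratio option on S₁/S₂, and discounting at r drops out.
Δ₁ = e^{−q₁T}·N(d₁) = 0.588138;  Δ₂ = −e^{−q₂T}·N(d₂) = -0.203957

exchange price = 31.126373
Δ1 = 0.588138
Δ2 = -0.203957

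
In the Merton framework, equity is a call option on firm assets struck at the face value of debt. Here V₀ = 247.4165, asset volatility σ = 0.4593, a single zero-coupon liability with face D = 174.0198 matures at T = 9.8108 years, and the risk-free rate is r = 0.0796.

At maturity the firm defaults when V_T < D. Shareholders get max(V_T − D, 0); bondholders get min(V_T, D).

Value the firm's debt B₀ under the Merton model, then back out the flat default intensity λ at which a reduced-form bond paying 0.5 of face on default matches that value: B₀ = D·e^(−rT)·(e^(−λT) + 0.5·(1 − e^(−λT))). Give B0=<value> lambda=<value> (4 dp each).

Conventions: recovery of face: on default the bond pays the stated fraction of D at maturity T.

B0=58.3266 lambda=0.0783

Work the structural quantities from V₀ = 247.4165 against face 174.0198:
d₁ = [ln(V₀/D) + (r + σ²/2)T] / (σ√T)
   = [ln(247.4165/174.0198) + (0.0796 + 0.5·0.4593²)·9.8108] / (0.4593·√9.8108)
   = [0.351904 + 1.815766] / 1.438628 = 1.506761
d₂ = d₁ − σ√T = 1.506761 − 1.438628 = 0.068133
N(d₁) = 0.934064,  N(d₂) = 0.527160,  e^(−rT) = 0.457975
E₀ = V₀·N(d₁) − D·e^(−rT)·N(d₂)
   = 247.4165·0.934064 − 174.0198·0.457975·0.527160 = 189.089897
B₀ = V₀ − E₀ = 247.4165 − 189.089897 = 58.326603
e^(−λT) = (B₀·e^(rT)/D − 0.5)/(1 − 0.5) = (58.3266·2.183523/174.0198 − 0.5)/0.5 = 0.46371251
λ = −ln(0.46371251)/9.8108 = 0.078331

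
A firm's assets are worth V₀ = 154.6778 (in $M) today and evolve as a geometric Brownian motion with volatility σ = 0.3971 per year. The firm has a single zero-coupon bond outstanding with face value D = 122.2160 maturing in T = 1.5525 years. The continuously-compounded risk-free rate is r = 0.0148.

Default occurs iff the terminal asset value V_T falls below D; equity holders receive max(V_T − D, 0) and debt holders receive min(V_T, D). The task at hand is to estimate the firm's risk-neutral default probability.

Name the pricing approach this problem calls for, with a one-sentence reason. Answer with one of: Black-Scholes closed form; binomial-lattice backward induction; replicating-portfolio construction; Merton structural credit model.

Key observation: the data describe a firm's assets (V₀ = 154.6778, GBM) and a single zero-coupon debt of face 122.2160, so credit quantities follow from equity-as-call in the structural model.

framework: Merton structural credit model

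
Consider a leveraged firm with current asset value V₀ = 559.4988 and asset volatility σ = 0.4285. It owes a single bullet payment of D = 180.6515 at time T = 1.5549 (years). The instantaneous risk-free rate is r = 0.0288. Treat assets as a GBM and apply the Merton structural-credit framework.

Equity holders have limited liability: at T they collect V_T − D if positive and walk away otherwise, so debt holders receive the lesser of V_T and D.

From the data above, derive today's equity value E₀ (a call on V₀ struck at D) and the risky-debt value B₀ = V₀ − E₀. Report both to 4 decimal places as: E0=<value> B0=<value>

Apply the equity-as-call identities (strike 180.6515, horizon 1.5549 years):
d₁ = [ln(V₀/D) + (r + σ²/2)T] / (σ√T)
   = [ln(559.4988/180.6515) + (0.0288 + 0.5·0.4285²)·1.5549] / (0.4285·√1.5549)
   = [1.130472 + 0.187530] / 0.534321 = 2.466687
d₂ = d₁ − σ√T = 2.466687 − 0.534321 = 1.932366
N(d₁) = 0.993182,  N(d₂) = 0.973343,  e^(−rT) = 0.956207
E₀ = V₀·N(d₁) − D·e^(−rT)·N(d₂)
   = 559.4988·0.993182 − 180.6515·0.956207·0.973343 = 387.548450
B₀ = V₀ − E₀ = 559.4988 − 387.548450 = 171.950350

E0=387.5484 B0=171.9504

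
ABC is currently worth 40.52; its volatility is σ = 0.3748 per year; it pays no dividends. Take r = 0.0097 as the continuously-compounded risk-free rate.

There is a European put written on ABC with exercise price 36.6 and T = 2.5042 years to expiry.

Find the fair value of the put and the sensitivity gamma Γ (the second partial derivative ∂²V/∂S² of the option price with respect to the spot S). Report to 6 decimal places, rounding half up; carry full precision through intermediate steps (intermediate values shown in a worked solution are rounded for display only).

price = 6.684202
Γ = 0.014583

σ√T = 0.3748·√2.5042 = 0.593108
d₁ = (ln(S/K) + (r+σ²/2)T) / (σ√T) = (ln(40.52/36.6) + (0.0097+0.3748²/2)·2.5042) / 0.593108 = (0.101747 + 0.200180) / 0.593108 = 0.509059
d₂ = d₁ − σ√T = 0.509059 − 0.593108 = -0.084050
e^{−rT} = 0.976002
N(−d₁) = 0.305356,  N(−d₂) = 0.533492
Put price V = K·e^{−rT}·N(−d₂) − S·N(−d₁) = 19.057209 − 12.373007 = 6.684202
φ(d₁) = (1/√(2π))·e^{−d₁²/2} = 0.350460
Γ = φ(d₁) / (S·σ·√T) = 0.014583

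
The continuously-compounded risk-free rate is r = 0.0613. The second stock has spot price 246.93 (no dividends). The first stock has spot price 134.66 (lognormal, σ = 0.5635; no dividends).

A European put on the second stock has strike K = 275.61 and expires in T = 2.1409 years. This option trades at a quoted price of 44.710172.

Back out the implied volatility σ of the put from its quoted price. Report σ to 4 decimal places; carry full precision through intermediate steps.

At σ = 0.3348 the Black–Scholes value reproduces the quote:
σ√T = 0.3348·√2.1409 = 0.489873
d₁ = (ln(S/K) + (r+σ²/2)T) / (σ√T) = (ln(246.93/275.61) + (0.0613+0.3348²/2)·2.1409) / 0.489873 = (-0.109882 + 0.251225) / 0.489873 = 0.288530
d₂ = d₁ − σ√T = 0.288530 − 0.489873 = -0.201343
e^{−rT} = 0.877010
N(−d₁) = 0.386471,  N(−d₂) = 0.579785
V = K·e^{−rT}·N(−d₂) − S·N(−d₁) = 140.141342 − 95.431170 = 44.710172 (equal to the quote); since ∂V/∂σ > 0 for all σ, the implied volatility is unique

sigma = 0.3348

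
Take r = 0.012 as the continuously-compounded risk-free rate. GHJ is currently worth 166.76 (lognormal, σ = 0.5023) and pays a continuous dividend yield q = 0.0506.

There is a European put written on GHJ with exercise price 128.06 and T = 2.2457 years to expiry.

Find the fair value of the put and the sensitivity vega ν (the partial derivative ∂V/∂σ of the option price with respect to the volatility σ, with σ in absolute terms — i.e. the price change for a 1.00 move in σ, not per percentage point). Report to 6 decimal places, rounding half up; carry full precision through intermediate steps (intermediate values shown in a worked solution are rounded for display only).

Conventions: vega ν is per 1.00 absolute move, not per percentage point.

price = 29.074132
ν = 73.789672

σ√T = 0.5023·√2.2457 = 0.752730
d₁ = (ln(S/K) + (r−q+σ²/2)T) / (σ√T) = (ln(166.76/128.06) + (0.012−0.0506+0.5023²/2)·2.2457) / 0.752730 = (0.264057 + 0.196617) / 0.752730 = 0.612004
d₂ = d₁ − σ√T = 0.612004 − 0.752730 = -0.140726
e^{−rT} = 0.973411
e^{−qT} = 0.892586
N(−d₁) = 0.270267,  N(−d₂) = 0.555957
Put price V = K·e^{−rT}·N(−d₂) − S·e^{−qT}·N(−d₁) = 69.302811 − 40.228679 = 29.074132
φ(d₁) = (1/√(2π))·e^{−d₁²/2} = 0.330809
ν = S·e^{−qT}·φ(d₁)·√T = 73.789672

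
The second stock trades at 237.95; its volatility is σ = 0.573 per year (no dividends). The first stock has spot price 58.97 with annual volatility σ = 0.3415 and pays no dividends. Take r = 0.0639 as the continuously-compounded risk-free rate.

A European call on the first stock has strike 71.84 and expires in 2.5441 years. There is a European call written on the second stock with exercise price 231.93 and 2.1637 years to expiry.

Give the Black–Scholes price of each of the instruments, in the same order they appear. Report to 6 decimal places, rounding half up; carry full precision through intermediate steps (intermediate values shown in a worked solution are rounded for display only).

[the first stock call K=71.84]
σ√T = 0.3415·√2.5441 = 0.544701
d₁ = (ln(S/K) + (r+σ²/2)T) / (σ√T) = (ln(58.97/71.84) + (0.0639+0.3415²/2)·2.5441) / 0.544701 = (-0.197413 + 0.310917) / 0.544701 = 0.208380
d₂ = d₁ − σ√T = 0.208380 − 0.544701 = -0.336320
e^{−rT} = 0.849958
N(d₁) = 0.582534,  N(d₂) = 0.368315
price = S·N(d₁) − K·e^{−rT}·N(d₂) = 34.352024 − 22.489660 = 11.862364
[the second stock call K=231.93]
σ√T = 0.573·√2.1637 = 0.842856
d₁ = (ln(S/K) + (r+σ²/2)T) / (σ√T) = (ln(237.95/231.93) + (0.0639+0.573²/2)·2.1637) / 0.842856 = (0.025625 + 0.493463) / 0.842856 = 0.615868
d₂ = d₁ − σ√T = 0.615868 − 0.842856 = -0.226987
e^{−rT} = 0.870872
N(d₁) = 0.731009,  N(d₂) = 0.410217
price = S·N(d₁) − K·e^{−rT}·N(d₂) = 173.943668 − 82.856145 = 91.087524

price(the first stock call K=71.84) = 11.862364
price(the second stock call K=231.93) = 91.087524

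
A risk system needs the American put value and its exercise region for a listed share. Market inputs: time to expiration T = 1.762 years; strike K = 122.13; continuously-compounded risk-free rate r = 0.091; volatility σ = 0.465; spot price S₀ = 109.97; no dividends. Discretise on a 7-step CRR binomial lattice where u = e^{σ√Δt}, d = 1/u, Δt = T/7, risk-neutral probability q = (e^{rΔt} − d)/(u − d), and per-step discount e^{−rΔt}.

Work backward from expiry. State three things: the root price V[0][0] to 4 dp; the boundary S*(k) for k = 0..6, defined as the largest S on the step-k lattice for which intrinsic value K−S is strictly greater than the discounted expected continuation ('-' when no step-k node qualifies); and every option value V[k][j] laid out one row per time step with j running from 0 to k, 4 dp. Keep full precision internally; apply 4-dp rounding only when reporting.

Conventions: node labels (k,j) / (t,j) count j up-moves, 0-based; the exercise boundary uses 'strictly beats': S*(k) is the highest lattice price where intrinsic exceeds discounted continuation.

price = 26.5277
boundary = - - 68.9662 54.6156 68.9662 87.0874 68.9662
tree:
26.5277
38.1764 15.7106
53.1638 24.4499 7.3975
67.5144 36.8027 12.8055 2.1437
78.8788 53.1638 21.5881 4.3104 0.0000
87.8786 67.5144 35.0426 8.6672 0.0000 0.0000
95.0056 78.8788 53.1638 17.4276 0.0000 0.0000 0.0000
100.6497 87.8786 67.5144 35.0426 0.0000 0.0000 0.0000 0.0000

Δt=0.25171  u=1.26275  d=0.79192  q=0.49115  discount=0.97735
step 7 (expiry): payoffs max(K−S,0) = 100.6497 87.8786 67.5144 35.0426 0.0000 0.0000 0.0000 0.0000
step 6: (k=6,j=0): S=27.1244, K−S=95.0056, hold=92.2399 ⇒ V=95.0056 exercise | (k=6,j=1): S=43.2512, K−S=78.8788, hold=76.1131 ⇒ V=78.8788 exercise | (k=6,j=2): S=68.9662, K−S=53.1638, hold=50.3981 ⇒ V=53.1638 exercise | (k=6,j=3): S=109.9700, K−S=12.1600, hold=17.4276 ⇒ V=17.4276 continue | (k=6,j=4): S=175.3527, K−S=0.0000, hold=0.0000 ⇒ V=0.0000 continue | (k=6,j=5): S=279.6086, K−S=0.0000, hold=0.0000 ⇒ V=0.0000 continue | (k=6,j=6): S=445.8499, K−S=0.0000, hold=0.0000 ⇒ V=0.0000 continue  boundary S*=68.9662
step 5: (k=5,j=0): S=34.2514, K−S=87.8786, hold=85.1128 ⇒ V=87.8786 exercise | (k=5,j=1): S=54.6156, K−S=67.5144, hold=64.7486 ⇒ V=67.5144 exercise | (k=5,j=2): S=87.0874, K−S=35.0426, hold=34.8055 ⇒ V=35.0426 exercise | (k=5,j=3): S=138.8652, K−S=0.0000, hold=8.6672 ⇒ V=8.6672 continue | (k=5,j=4): S=221.4274, K−S=0.0000, hold=0.0000 ⇒ V=0.0000 continue | (k=5,j=5): S=353.0771, K−S=0.0000, hold=0.0000 ⇒ V=0.0000 continue  boundary S*=87.0874
step 4: (k=4,j=0): S=43.2512, K−S=78.8788, hold=76.1131 ⇒ V=78.8788 exercise | (k=4,j=1): S=68.9662, K−S=53.1638, hold=50.3981 ⇒ V=53.1638 exercise | (k=4,j=2): S=109.9700, K−S=12.1600, hold=21.5881 ⇒ V=21.5881 continue | (k=4,j=3): S=175.3527, K−S=0.0000, hold=4.3104 ⇒ V=4.3104 continue | (k=4,j=4): S=279.6086, K−S=0.0000, hold=0.0000 ⇒ V=0.0000 continue  boundary S*=68.9662
step 3: (k=3,j=0): S=54.6156, K−S=67.5144, hold=64.7486 ⇒ V=67.5144 exercise | (k=3,j=1): S=87.0874, K−S=35.0426, hold=36.8027 ⇒ V=36.8027 continue | (k=3,j=2): S=138.8652, K−S=0.0000, hold=12.8055 ⇒ V=12.8055 continue | (k=3,j=3): S=221.4274, K−S=0.0000, hold=2.1437 ⇒ V=2.1437 continue  boundary S*=54.6156
step 2: (k=2,j=0): S=68.9662, K−S=53.1638, hold=51.2430 ⇒ V=53.1638 exercise | (k=2,j=1): S=109.9700, K−S=12.1600, hold=24.4499 ⇒ V=24.4499 continue | (k=2,j=2): S=175.3527, K−S=0.0000, hold=7.3975 ⇒ V=7.3975 continue  boundary S*=68.9662
step 1: (k=1,j=0): S=87.0874, K−S=35.0426, hold=38.1764 ⇒ V=38.1764 continue | (k=1,j=1): S=138.8652, K−S=0.0000, hold=15.7106 ⇒ V=15.7106 continue  boundary S*=-
step 0: (k=0,j=0): S=109.9700, K−S=12.1600, hold=26.5277 ⇒ V=26.5277 continue  boundary S*=-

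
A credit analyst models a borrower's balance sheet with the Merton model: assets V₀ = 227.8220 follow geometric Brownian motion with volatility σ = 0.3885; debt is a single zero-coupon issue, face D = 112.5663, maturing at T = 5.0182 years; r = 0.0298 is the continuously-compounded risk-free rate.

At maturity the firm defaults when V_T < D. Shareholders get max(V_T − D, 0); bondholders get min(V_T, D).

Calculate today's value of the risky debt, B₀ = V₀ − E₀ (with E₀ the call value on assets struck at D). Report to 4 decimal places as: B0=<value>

B0=86.4242

Apply the equity-as-call identities (strike 112.5663, horizon 5.0182 years):
d₁ = [ln(V₀/D) + (r + σ²/2)T] / (σ√T)
   = [ln(227.8220/112.5663) + (0.0298 + 0.5·0.3885²)·5.0182] / (0.3885·√5.0182)
   = [0.705022 + 0.528246] / 0.870292 = 1.417075
d₂ = d₁ − σ√T = 1.417075 − 0.870292 = 0.546783
N(d₁) = 0.921769,  N(d₂) = 0.707736,  e^(−rT) = 0.861102
E₀ = V₀·N(d₁) − D·e^(−rT)·N(d₂)
   = 227.8220·0.921769 − 112.5663·0.861102·0.707736 = 141.397762
B₀ = V₀ − E₀ = 227.8220 − 141.397762 = 86.424238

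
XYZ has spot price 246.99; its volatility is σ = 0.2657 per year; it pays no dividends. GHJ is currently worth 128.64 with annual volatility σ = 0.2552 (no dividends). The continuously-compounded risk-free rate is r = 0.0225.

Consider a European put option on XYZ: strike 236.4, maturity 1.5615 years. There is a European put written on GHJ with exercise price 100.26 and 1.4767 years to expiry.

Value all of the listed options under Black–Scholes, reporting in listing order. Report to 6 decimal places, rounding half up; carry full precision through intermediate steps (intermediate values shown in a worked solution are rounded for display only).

[XYZ put K=236.4]
σ√T = 0.2657·√1.5615 = 0.332019
d₁ = (ln(S/K) + (r+σ²/2)T) / (σ√T) = (ln(246.99/236.4) + (0.0225+0.2657²/2)·1.5615) / 0.332019 = (0.043823 + 0.090252) / 0.332019 = 0.403816
d₂ = d₁ − σ√T = 0.403816 − 0.332019 = 0.071797
e^{−rT} = 0.965476
N(−d₁) = 0.343174,  N(−d₂) = 0.471382
price = K·e^{−rT}·N(−d₂) − S·N(−d₁) = 107.587459 − 84.760534 = 22.826925
[GHJ put K=100.26]
σ√T = 0.2552·√1.4767 = 0.310118
d₁ = (ln(S/K) + (r+σ²/2)T) / (σ√T) = (ln(128.64/100.26) + (0.0225+0.2552²/2)·1.4767) / 0.310118 = (0.249251 + 0.081312) / 0.310118 = 1.065928
d₂ = d₁ − σ√T = 1.065928 − 0.310118 = 0.755810
e^{−rT} = 0.967320
N(−d₁) = 0.143228,  N(−d₂) = 0.224882
price = K·e^{−rT}·N(−d₂) − S·N(−d₁) = 21.809805 − 18.424866 = 3.384940

price(XYZ put K=236.4) = 22.826925
price(GHJ put K=100.26) = 3.384940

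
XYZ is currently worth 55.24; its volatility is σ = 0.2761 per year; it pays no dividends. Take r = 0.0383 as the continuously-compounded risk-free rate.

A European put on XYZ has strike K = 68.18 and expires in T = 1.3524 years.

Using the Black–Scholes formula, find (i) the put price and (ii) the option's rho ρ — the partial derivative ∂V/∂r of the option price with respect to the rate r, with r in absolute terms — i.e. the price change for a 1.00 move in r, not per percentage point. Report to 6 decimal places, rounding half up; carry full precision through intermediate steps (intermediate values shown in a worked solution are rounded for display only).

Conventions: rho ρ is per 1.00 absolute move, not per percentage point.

σ√T = 0.2761·√1.3524 = 0.321084
d₁ = (ln(S/K) + (r+σ²/2)T) / (σ√T) = (ln(55.24/68.18) + (0.0383+0.2761²/2)·1.3524) / 0.321084 = (-0.210464 + 0.103344) / 0.321084 = -0.333618
d₂ = d₁ − σ√T = -0.333618 − 0.321084 = -0.654702
e^{−rT} = 0.949522
N(−d₁) = 0.630666,  N(−d₂) = 0.743670
Put price V = K·e^{−rT}·N(−d₂) − S·N(−d₁) = 48.144013 − 34.837994 = 13.306019
ρ = −K·T·e^{−rT}·N(−d₂) = -65.109963

price = 13.306019
ρ = -65.109963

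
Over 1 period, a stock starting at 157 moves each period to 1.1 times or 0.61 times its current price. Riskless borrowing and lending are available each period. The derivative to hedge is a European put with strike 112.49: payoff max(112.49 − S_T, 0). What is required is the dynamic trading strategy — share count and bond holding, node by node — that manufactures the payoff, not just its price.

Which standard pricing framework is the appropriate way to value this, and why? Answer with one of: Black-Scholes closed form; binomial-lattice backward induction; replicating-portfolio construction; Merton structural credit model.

framework: replicating-portfolio construction

Key observation: a price alone would not answer the question — the per-node share/bond construction on the spot-157, 1.1/0.61 tree is required, and only the replicating-portfolio method yields it.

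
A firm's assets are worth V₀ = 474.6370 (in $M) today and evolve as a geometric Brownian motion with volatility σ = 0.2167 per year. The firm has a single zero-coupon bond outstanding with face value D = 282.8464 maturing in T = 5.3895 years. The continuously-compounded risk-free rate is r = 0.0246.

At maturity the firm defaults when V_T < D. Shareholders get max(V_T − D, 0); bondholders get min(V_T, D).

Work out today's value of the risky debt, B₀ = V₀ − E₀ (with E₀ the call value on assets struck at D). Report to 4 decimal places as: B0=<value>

Equity is a call on the firm's assets struck at D = 282.8464:
d₁ = [ln(V₀/D) + (r + σ²/2)T] / (σ√T)
   = [ln(474.6370/282.8464) + (0.0246 + 0.5·0.2167²)·5.3895] / (0.2167·√5.3895)
   = [0.517646 + 0.259124] / 0.503075 = 1.544044
d₂ = d₁ − σ√T = 1.544044 − 0.503075 = 1.040968
N(d₁) = 0.938711,  N(d₂) = 0.851055,  e^(−rT) = 0.875831
E₀ = V₀·N(d₁) − D·e^(−rT)·N(d₂)
   = 474.6370·0.938711 − 282.8464·0.875831·0.851055 = 234.718830
B₀ = V₀ − E₀ = 474.6370 − 234.718830 = 239.918170

B0=239.9182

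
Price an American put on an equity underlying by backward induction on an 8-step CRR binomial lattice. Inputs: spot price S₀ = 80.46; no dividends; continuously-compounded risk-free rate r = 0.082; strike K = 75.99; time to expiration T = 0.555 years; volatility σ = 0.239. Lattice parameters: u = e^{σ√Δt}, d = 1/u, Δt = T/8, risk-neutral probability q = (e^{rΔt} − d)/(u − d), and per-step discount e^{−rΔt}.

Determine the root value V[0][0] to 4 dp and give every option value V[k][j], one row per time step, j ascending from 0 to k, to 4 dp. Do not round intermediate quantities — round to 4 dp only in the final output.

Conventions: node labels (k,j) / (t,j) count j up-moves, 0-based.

price = 2.6666
tree:
2.6666
4.2033 1.3302
6.4280 2.2721 0.5077
9.4881 3.7788 0.9581 0.1131
13.4405 6.0790 1.7760 0.2417 0.0000
17.2567 9.3764 3.2150 0.5167 0.0000 0.0000
20.8400 13.4405 5.6295 1.1047 0.0000 0.0000 0.0000
24.2047 17.2567 9.3764 2.3615 0.0000 0.0000 0.0000 0.0000
27.3641 20.8400 13.4405 5.0483 0.0000 0.0000 0.0000 0.0000 0.0000

Δt=0.06938  u=1.06497  d=0.93899  q=0.52955  discount=0.99433
step 8 (expiry): payoffs max(K−S,0) = 27.3641 20.8400 13.4405 5.0483 0.0000 0.0000 0.0000 0.0000 0.0000
k=7: (k=7,j=0): S=51.7853, K−S=24.2047, hold=23.7736 ⇒ V=24.2047 exercise | (k=7,j=1): S=58.7333, K−S=17.2567, hold=16.8256 ⇒ V=17.2567 exercise | (k=7,j=2): S=66.6136, K−S=9.3764, hold=8.9454 ⇒ V=9.3764 exercise | (k=7,j=3): S=75.5511, K−S=0.4389, hold=2.3615 ⇒ V=2.3615 continue | (k=7,j=4): S=85.6878, K−S=0.0000, hold=0.0000 ⇒ V=0.0000 continue | (k=7,j=5): S=97.1846, K−S=0.0000, hold=0.0000 ⇒ V=0.0000 continue | (k=7,j=6): S=110.2238, K−S=0.0000, hold=0.0000 ⇒ V=0.0000 continue | (k=7,j=7): S=125.0125, K−S=0.0000, hold=0.0000 ⇒ V=0.0000 continue
k=6: (k=6,j=0): S=55.1500, K−S=20.8400, hold=20.4089 ⇒ V=20.8400 exercise | (k=6,j=1): S=62.5495, K−S=13.4405, hold=13.0095 ⇒ V=13.4405 exercise | (k=6,j=2): S=70.9417, K−S=5.0483, hold=5.6295 ⇒ V=5.6295 continue | (k=6,j=3): S=80.4600, K−S=0.0000, hold=1.1047 ⇒ V=1.1047 continue | (k=6,j=4): S=91.2553, K−S=0.0000, hold=0.0000 ⇒ V=0.0000 continue | (k=6,j=5): S=103.4990, K−S=0.0000, hold=0.0000 ⇒ V=0.0000 continue | (k=6,j=6): S=117.3855, K−S=0.0000, hold=0.0000 ⇒ V=0.0000 continue
k=5: (k=5,j=0): S=58.7333, K−S=17.2567, hold=16.8256 ⇒ V=17.2567 exercise | (k=5,j=1): S=66.6136, K−S=9.3764, hold=9.2514 ⇒ V=9.3764 exercise | (k=5,j=2): S=75.5511, K−S=0.4389, hold=3.2150 ⇒ V=3.2150 continue | (k=5,j=3): S=85.6878, K−S=0.0000, hold=0.5167 ⇒ V=0.5167 continue | (k=5,j=4): S=97.1846, K−S=0.0000, hold=0.0000 ⇒ V=0.0000 continue | (k=5,j=5): S=110.2238, K−S=0.0000, hold=0.0000 ⇒ V=0.0000 continue
k=4: (k=4,j=0): S=62.5495, K−S=13.4405, hold=13.0095 ⇒ V=13.4405 exercise | (k=4,j=1): S=70.9417, K−S=5.0483, hold=6.0790 ⇒ V=6.0790 continue | (k=4,j=2): S=80.4600, K−S=0.0000, hold=1.7760 ⇒ V=1.7760 continue | (k=4,j=3): S=91.2553, K−S=0.0000, hold=0.2417 ⇒ V=0.2417 continue | (k=4,j=4): S=103.4990, K−S=0.0000, hold=0.0000 ⇒ V=0.0000 continue
k=3: (k=3,j=0): S=66.6136, K−S=9.3764, hold=9.4881 ⇒ V=9.4881 continue | (k=3,j=1): S=75.5511, K−S=0.4389, hold=3.7788 ⇒ V=3.7788 continue | (k=3,j=2): S=85.6878, K−S=0.0000, hold=0.9581 ⇒ V=0.9581 continue | (k=3,j=3): S=97.1846, K−S=0.0000, hold=0.1131 ⇒ V=0.1131 continue
k=2: (k=2,j=0): S=70.9417, K−S=5.0483, hold=6.4280 ⇒ V=6.4280 continue | (k=2,j=1): S=80.4600, K−S=0.0000, hold=2.2721 ⇒ V=2.2721 continue | (k=2,j=2): S=91.2553, K−S=0.0000, hold=0.5077 ⇒ V=0.5077 continue
k=1: (k=1,j=0): S=75.5511, K−S=0.4389, hold=4.2033 ⇒ V=4.2033 continue | (k=1,j=1): S=85.6878, K−S=0.0000, hold=1.3302 ⇒ V=1.3302 continue
k=0: (k=0,j=0): S=80.4600, K−S=0.0000, hold=2.6666 ⇒ V=2.6666 continue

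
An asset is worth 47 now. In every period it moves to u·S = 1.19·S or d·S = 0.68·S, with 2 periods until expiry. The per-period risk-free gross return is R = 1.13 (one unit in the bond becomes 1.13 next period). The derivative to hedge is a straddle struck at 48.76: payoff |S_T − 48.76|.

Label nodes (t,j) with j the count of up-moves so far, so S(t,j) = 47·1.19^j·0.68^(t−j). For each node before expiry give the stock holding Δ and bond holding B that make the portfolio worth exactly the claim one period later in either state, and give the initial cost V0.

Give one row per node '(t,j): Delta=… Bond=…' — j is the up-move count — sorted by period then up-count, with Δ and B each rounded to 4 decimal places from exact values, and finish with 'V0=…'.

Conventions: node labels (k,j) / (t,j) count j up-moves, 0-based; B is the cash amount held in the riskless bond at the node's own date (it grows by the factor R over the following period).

Arbitrage-free pricing uses the up-move probability p* = (R−d)/(u−d) = 0.8824, discounting each step at R = 1.13.
Expiry values: V(2,0)=27.0272, V(2,1)=10.7276, V(2,2)=17.7967
Node (1,0) S=31.9600: V=(p*·10.7276+(1−p*)·27.0272)/1.13=11.1904; Δ=(10.7276−27.0272)/(38.0324−21.7328)=-1.0000; B=V−Δ·S=43.1504
Node (1,1) S=55.9300: V=(p*·17.7967+(1−p*)·10.7276)/1.13=15.0133; Δ=(17.7967−10.7276)/(66.5567−38.0324)=0.2478; B=V−Δ·S=1.1523
Node (0,0) S=47.0000: V=(p*·15.0133+(1−p*)·11.1904)/1.13=12.8881; Δ=(15.0133−11.1904)/(55.9300−31.9600)=0.1595; B=V−Δ·S=5.3923
Verification: the root portfolio costs Δ(0,0)·S0 + B(0,0) = 12.8881, matching V0.

(0,0): Delta=0.1595 Bond=5.3923
(1,0): Delta=-1.0000 Bond=43.1504
(1,1): Delta=0.2478 Bond=1.1523
V0=12.8881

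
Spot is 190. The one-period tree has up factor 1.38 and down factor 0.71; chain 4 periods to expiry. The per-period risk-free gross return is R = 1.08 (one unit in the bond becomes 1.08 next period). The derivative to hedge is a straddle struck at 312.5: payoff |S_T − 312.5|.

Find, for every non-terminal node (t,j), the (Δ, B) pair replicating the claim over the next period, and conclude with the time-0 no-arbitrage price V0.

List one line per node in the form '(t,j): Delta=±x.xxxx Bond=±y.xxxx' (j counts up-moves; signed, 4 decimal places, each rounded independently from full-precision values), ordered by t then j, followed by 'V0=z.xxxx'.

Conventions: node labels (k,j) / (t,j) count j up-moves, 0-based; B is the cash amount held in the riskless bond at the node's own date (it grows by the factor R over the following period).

(0,0): Delta=-0.0826 Bond=125.5075
(1,0): Delta=-0.7568 Bond=226.5089
(1,1): Delta=0.1987 Bond=61.7961
(2,0): Delta=-1.0000 Bond=267.9184
(2,1): Delta=-0.6554 Bond=225.7467
(2,2): Delta=0.5550 Bond=-62.1847
(3,0): Delta=-1.0000 Bond=289.3519
(3,1): Delta=-1.0000 Bond=289.3519
(3,2): Delta=-0.5117 Bond=206.8778
(3,3): Delta=1.0000 Bond=-289.3519
V0=109.8200

Since d<R<u, set p* = (R−d)/(u−d) = 0.5522; price each node as the discounted p*-expectation of its children.
At maturity the claim pays: V(4,0)=264.2178, V(4,1)=218.6557, V(4,2)=130.0985, V(4,3)=42.0269, V(4,4)=376.5805
  t=3,j=0: stock 68.0031 → up 93.8443 (V=218.6557), down 48.2822 (V=264.2178). Price 221.3488; hedge Δ=-1.0000, bond B=289.3519.
  t=3,j=1: stock 132.1750 → up 182.4015 (V=130.0985), down 93.8443 (V=218.6557). Price 157.1768; hedge Δ=-1.0000, bond B=289.3519.
  t=3,j=2: stock 256.9036 → up 354.5269 (V=42.0269), down 182.4015 (V=130.0985). Price 75.4277; hedge Δ=-0.5117, bond B=206.8778.
  t=3,j=3: stock 499.3337 → up 689.0805 (V=376.5805), down 354.5269 (V=42.0269). Price 209.9818; hedge Δ=1.0000, bond B=-289.3519.
  t=2,j=0: stock 95.7790 → up 132.1750 (V=157.1768), down 68.0031 (V=221.3488). Price 172.1394; hedge Δ=-1.0000, bond B=267.9184.
  t=2,j=1: stock 186.1620 → up 256.9036 (V=75.4277), down 132.1750 (V=157.1768). Price 103.7331; hedge Δ=-0.6554, bond B=225.7467.
  t=2,j=2: stock 361.8360 → up 499.3337 (V=209.9818), down 256.9036 (V=75.4277). Price 138.6423; hedge Δ=0.5550, bond B=-62.1847.
  t=1,j=0: stock 134.9000 → up 186.1620 (V=103.7331), down 95.7790 (V=172.1394). Price 124.4100; hedge Δ=-0.7568, bond B=226.5089.
  t=1,j=1: stock 262.2000 → up 361.8360 (V=138.6423), down 186.1620 (V=103.7331). Price 113.8994; hedge Δ=0.1987, bond B=61.7961.
  t=0,j=0: stock 190.0000 → up 262.2000 (V=113.8994), down 134.9000 (V=124.4100). Price 109.8200; hedge Δ=-0.0826, bond B=125.5075.
As a check, the time-0 holding Δ(0,0)·S0 + B(0,0) comes to 109.8200 — exactly V0.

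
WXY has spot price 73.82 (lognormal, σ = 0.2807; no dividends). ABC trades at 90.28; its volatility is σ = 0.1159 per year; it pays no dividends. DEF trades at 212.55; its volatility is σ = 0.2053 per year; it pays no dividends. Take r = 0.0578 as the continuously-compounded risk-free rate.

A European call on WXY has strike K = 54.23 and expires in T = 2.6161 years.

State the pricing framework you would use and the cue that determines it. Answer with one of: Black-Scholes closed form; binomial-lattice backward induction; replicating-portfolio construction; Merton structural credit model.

framework: Black-Scholes closed form

Key observation: everything needed for the exact continuous-time valuation of the European call on WXY (strike 54.23) is given, and no feature rules the closed form out.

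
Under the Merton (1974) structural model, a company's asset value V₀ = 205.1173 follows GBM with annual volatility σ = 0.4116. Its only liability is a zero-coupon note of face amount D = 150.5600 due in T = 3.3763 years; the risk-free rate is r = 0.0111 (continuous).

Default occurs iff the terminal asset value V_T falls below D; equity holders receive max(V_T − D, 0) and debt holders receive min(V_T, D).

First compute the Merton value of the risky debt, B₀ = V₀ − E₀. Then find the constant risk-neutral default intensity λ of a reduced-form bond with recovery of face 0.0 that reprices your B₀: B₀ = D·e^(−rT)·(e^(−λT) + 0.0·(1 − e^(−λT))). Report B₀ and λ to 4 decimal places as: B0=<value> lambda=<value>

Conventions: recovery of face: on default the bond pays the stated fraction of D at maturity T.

B0=118.4640 lambda=0.0599

With assets at 205.1173 and a single debt payment of 150.5600 at 3.3763 years:
d₁ = [ln(V₀/D) + (r + σ²/2)T] / (σ√T)
   = [ln(205.1173/150.5600) + (0.0111 + 0.5·0.4116²)·3.3763] / (0.4116·√3.3763)
   = [0.309220 + 0.323474] / 0.756303 = 0.836562
d₂ = d₁ − σ√T = 0.836562 − 0.756303 = 0.080259
N(d₁) = 0.798581,  N(d₂) = 0.531984,  e^(−rT) = 0.963217
E₀ = V₀·N(d₁) − D·e^(−rT)·N(d₂)
   = 205.1173·0.798581 − 150.5600·0.963217·0.531984 = 86.653319
B₀ = V₀ − E₀ = 205.1173 − 86.653319 = 118.463981
e^(−λT) = (B₀·e^(rT)/D − 0)/(1 − 0) = (118.4640·1.038188/150.5600 − 0)/1 = 0.81686974
λ = −ln(0.81686974)/3.3763 = 0.059910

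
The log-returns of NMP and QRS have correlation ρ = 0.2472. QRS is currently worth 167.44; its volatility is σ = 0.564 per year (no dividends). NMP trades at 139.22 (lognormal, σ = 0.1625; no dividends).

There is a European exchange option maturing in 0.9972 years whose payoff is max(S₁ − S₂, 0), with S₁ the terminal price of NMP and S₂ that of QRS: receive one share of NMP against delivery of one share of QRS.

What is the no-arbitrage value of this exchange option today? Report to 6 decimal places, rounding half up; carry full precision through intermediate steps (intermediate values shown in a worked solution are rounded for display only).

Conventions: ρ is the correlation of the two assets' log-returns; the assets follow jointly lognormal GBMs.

exchange price = 20.705177

σ_eff = √(σ₁² + σ₂² − 2ρσ₁σ₂) = √(0.1625² + 0.564² − 2·0.2472·0.1625·0.564) = 0.546983
d₁ = (ln(S₁/S₂) + (q₂ − q₁ + σ_eff²/2)T) / (σ_eff√T) = (ln(139.22/167.44) + (0.0 − 0.0 + 0.149595)·0.9972) / 0.546217 = -0.064797
d₂ = d₁ − σ_eff√T = -0.064797 − 0.546217 = -0.611014
N(d₁) = 0.474168,  N(d₂) = 0.270595
V = S₁·e^{−q₁T}·N(d₁) − S₂·e^{−q₂T}·N(d₂) = 66.013635 − 45.308458 = 20.705177
Key observation: pricing in QRS-units makes this a unit-strike call on the ratio S₁/S₂ — the risk-free rate cancels and cannot affect the value.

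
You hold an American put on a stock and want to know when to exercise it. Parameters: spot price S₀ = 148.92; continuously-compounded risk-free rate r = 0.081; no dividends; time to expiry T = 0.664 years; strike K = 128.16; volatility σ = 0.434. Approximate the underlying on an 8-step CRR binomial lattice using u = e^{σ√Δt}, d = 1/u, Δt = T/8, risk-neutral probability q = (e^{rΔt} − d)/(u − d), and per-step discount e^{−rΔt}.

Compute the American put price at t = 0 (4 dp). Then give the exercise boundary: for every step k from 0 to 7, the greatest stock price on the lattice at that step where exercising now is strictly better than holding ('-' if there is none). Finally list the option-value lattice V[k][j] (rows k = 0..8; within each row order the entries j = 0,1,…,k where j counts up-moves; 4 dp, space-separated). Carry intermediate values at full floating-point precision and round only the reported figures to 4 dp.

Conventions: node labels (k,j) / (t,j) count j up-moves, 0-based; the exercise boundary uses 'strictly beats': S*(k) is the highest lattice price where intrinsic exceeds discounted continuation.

params: Δt=0.08300 u=1.13319 d=0.88247 q=0.49569 e^(-rΔt)=0.99330
t_8 payoffs: 73.3904 57.8296 37.8478 12.1889 0.0000 0.0000 0.0000 0.0000 0.0000
t_7: node(7,0) S=62.0642 payoff=66.0958 vs cont=65.2370 → 66.0958 [stop]  node(7,1) S=79.6975 payoff=48.4625 vs cont=47.6038 → 48.4625 [stop]  node(7,2) S=102.3406 payoff=25.8194 vs cont=24.9606 → 25.8194 [stop]  node(7,3) S=131.4169 payoff=0.0000 vs cont=6.1058 → 6.1058 [wait]  node(7,4) S=168.7542 payoff=0.0000 vs cont=0.0000 → 0.0000 [wait]  node(7,5) S=216.6995 payoff=0.0000 vs cont=0.0000 → 0.0000 [wait]  node(7,6) S=278.2667 payoff=0.0000 vs cont=0.0000 → 0.0000 [wait]  node(7,7) S=357.3260 payoff=0.0000 vs cont=0.0000 → 0.0000 [wait]  ⇒ S*(7)=102.3406
t_6: node(6,0) S=70.3304 payoff=57.8296 vs cont=56.9709 → 57.8296 [stop]  node(6,1) S=90.3122 payoff=37.8478 vs cont=36.9891 → 37.8478 [stop]  node(6,2) S=115.9711 payoff=12.1889 vs cont=15.9401 → 15.9401 [wait]  node(6,3) S=148.9200 payoff=0.0000 vs cont=3.0586 → 3.0586 [wait]  node(6,4) S=191.2301 payoff=0.0000 vs cont=0.0000 → 0.0000 [wait]  node(6,5) S=245.5611 payoff=0.0000 vs cont=0.0000 → 0.0000 [wait]  node(6,6) S=315.3283 payoff=0.0000 vs cont=0.0000 → 0.0000 [wait]  ⇒ S*(6)=90.3122
t_5: node(5,0) S=79.6975 payoff=48.4625 vs cont=47.6038 → 48.4625 [stop]  node(5,1) S=102.3406 payoff=25.8194 vs cont=26.8076 → 26.8076 [wait]  node(5,2) S=131.4169 payoff=0.0000 vs cont=9.4909 → 9.4909 [wait]  node(5,3) S=168.7542 payoff=0.0000 vs cont=1.5322 → 1.5322 [wait]  node(5,4) S=216.6995 payoff=0.0000 vs cont=0.0000 → 0.0000 [wait]  node(5,5) S=278.2667 payoff=0.0000 vs cont=0.0000 → 0.0000 [wait]  ⇒ S*(5)=79.6975
t_4: node(4,0) S=90.3122 payoff=37.8478 vs cont=37.4756 → 37.8478 [stop]  node(4,1) S=115.9711 payoff=12.1889 vs cont=18.1018 → 18.1018 [wait]  node(4,2) S=148.9200 payoff=0.0000 vs cont=5.5087 → 5.5087 [wait]  node(4,3) S=191.2301 payoff=0.0000 vs cont=0.7675 → 0.7675 [wait]  node(4,4) S=245.5611 payoff=0.0000 vs cont=0.0000 → 0.0000 [wait]  ⇒ S*(4)=90.3122
t_3: node(3,0) S=102.3406 payoff=25.8194 vs cont=27.8720 → 27.8720 [wait]  node(3,1) S=131.4169 payoff=0.0000 vs cont=11.7801 → 11.7801 [wait]  node(3,2) S=168.7542 payoff=0.0000 vs cont=3.1374 → 3.1374 [wait]  node(3,3) S=216.6995 payoff=0.0000 vs cont=0.3845 → 0.3845 [wait]  ⇒ S*(3)=-
t_2: node(2,0) S=115.9711 payoff=12.1889 vs cont=19.7621 → 19.7621 [wait]  node(2,1) S=148.9200 payoff=0.0000 vs cont=7.4458 → 7.4458 [wait]  node(2,2) S=191.2301 payoff=0.0000 vs cont=1.7609 → 1.7609 [wait]  ⇒ S*(2)=-
t_1: node(1,0) S=131.4169 payoff=0.0000 vs cont=13.5656 → 13.5656 [wait]  node(1,1) S=168.7542 payoff=0.0000 vs cont=4.5969 → 4.5969 [wait]  ⇒ S*(1)=-
t_0: node(0,0) S=148.9200 payoff=0.0000 vs cont=9.0588 → 9.0588 [wait]  ⇒ S*(0)=-

price = 9.0588
boundary = - - - - 90.3122 79.6975 90.3122 102.3406
tree:
9.0588
13.5656 4.5969
19.7621 7.4458 1.7609
27.8720 11.7801 3.1374 0.3845
37.8478 18.1018 5.5087 0.7675 0.0000
48.4625 26.8076 9.4909 1.5322 0.0000 0.0000
57.8296 37.8478 15.9401 3.0586 0.0000 0.0000 0.0000
66.0958 48.4625 25.8194 6.1058 0.0000 0.0000 0.0000 0.0000
73.3904 57.8296 37.8478 12.1889 0.0000 0.0000 0.0000 0.0000 0.0000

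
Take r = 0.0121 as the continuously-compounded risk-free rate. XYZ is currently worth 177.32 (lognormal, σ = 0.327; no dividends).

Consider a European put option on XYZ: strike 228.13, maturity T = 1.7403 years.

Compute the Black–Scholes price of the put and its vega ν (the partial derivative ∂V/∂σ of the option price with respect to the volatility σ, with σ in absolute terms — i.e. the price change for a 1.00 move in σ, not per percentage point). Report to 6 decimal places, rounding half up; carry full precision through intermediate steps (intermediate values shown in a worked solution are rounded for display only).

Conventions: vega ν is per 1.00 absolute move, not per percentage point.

price = 61.929461
ν = 88.675398

σ√T = 0.327·√1.7403 = 0.431380
d₁ = (ln(S/K) + (r+σ²/2)T) / (σ√T) = (ln(177.32/228.13) + (0.0121+0.327²/2)·1.7403) / 0.431380 = (-0.251960 + 0.114102) / 0.431380 = -0.319574
d₂ = d₁ − σ√T = -0.319574 − 0.431380 = -0.750954
e^{−rT} = 0.979163
N(−d₁) = 0.625354,  N(−d₂) = 0.773660
Put price V = K·e^{−rT}·N(−d₂) − S·N(−d₁) = 172.817289 − 110.887829 = 61.929461
φ(d₁) = (1/√(2π))·e^{−d₁²/2} = 0.379082
ν = S·φ(d₁)·√T = 88.675398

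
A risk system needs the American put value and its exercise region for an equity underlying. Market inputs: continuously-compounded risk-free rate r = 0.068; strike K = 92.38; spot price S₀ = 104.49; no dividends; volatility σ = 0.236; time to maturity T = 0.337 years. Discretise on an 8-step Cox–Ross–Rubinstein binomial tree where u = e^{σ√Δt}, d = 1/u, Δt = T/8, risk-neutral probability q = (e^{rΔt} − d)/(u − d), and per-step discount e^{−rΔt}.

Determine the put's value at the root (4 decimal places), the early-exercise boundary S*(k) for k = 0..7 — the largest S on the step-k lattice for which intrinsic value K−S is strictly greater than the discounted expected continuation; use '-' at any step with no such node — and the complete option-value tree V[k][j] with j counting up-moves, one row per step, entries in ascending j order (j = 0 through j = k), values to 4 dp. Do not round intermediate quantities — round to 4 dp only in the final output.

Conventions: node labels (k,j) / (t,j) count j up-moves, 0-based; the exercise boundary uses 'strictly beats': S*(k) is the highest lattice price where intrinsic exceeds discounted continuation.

price = 1.0147
boundary = - - - - - 82.0151 78.1372 82.0151
tree:
1.0147
1.7119 0.3703
2.8224 0.6859 0.0781
4.5239 1.2516 0.1623 0.0000
7.0008 2.2396 0.3373 0.0000 0.0000
10.3649 3.9030 0.7010 0.0000 0.0000 0.0000
14.2428 6.5495 1.4571 0.0000 0.0000 0.0000 0.0000
17.9374 10.3649 3.0284 0.0000 0.0000 0.0000 0.0000 0.0000
21.4573 14.2428 6.2945 0.0000 0.0000 0.0000 0.0000 0.0000 0.0000

Δt=0.04213  u=1.04963  d=0.95272  q=0.51749  discount=0.99714
step 8 (expiry): payoffs max(K−S,0) = 21.4573 14.2428 6.2945 0.0000 0.0000 0.0000 0.0000 0.0000 0.0000
step 7: (k=7,j=0): S=74.4426, K−S=17.9374, hold=17.6731 ⇒ V=17.9374 exercise | (k=7,j=1): S=82.0151, K−S=10.3649, hold=10.1006 ⇒ V=10.3649 exercise | (k=7,j=2): S=90.3579, K−S=2.0221, hold=3.0284 ⇒ V=3.0284 continue | (k=7,j=3): S=99.5494, K−S=0.0000, hold=0.0000 ⇒ V=0.0000 continue | (k=7,j=4): S=109.6758, K−S=0.0000, hold=0.0000 ⇒ V=0.0000 continue | (k=7,j=5): S=120.8323, K−S=0.0000, hold=0.0000 ⇒ V=0.0000 continue | (k=7,j=6): S=133.1237, K−S=0.0000, hold=0.0000 ⇒ V=0.0000 continue | (k=7,j=7): S=146.6654, K−S=0.0000, hold=0.0000 ⇒ V=0.0000 continue  boundary S*=82.0151
step 6: (k=6,j=0): S=78.1372, K−S=14.2428, hold=13.9786 ⇒ V=14.2428 exercise | (k=6,j=1): S=86.0855, K−S=6.2945, hold=6.5495 ⇒ V=6.5495 continue | (k=6,j=2): S=94.8424, K−S=0.0000, hold=1.4571 ⇒ V=1.4571 continue | (k=6,j=3): S=104.4900, K−S=0.0000, hold=0.0000 ⇒ V=0.0000 continue | (k=6,j=4): S=115.1190, K−S=0.0000, hold=0.0000 ⇒ V=0.0000 continue | (k=6,j=5): S=126.8292, K−S=0.0000, hold=0.0000 ⇒ V=0.0000 continue | (k=6,j=6): S=139.7306, K−S=0.0000, hold=0.0000 ⇒ V=0.0000 continue  boundary S*=78.1372
step 5: (k=5,j=0): S=82.0151, K−S=10.3649, hold=10.2322 ⇒ V=10.3649 exercise | (k=5,j=1): S=90.3579, K−S=2.0221, hold=3.9030 ⇒ V=3.9030 continue | (k=5,j=2): S=99.5494, K−S=0.0000, hold=0.7010 ⇒ V=0.7010 continue | (k=5,j=3): S=109.6758, K−S=0.0000, hold=0.0000 ⇒ V=0.0000 continue | (k=5,j=4): S=120.8323, K−S=0.0000, hold=0.0000 ⇒ V=0.0000 continue | (k=5,j=5): S=133.1237, K−S=0.0000, hold=0.0000 ⇒ V=0.0000 continue  boundary S*=82.0151
step 4: (k=4,j=0): S=86.0855, K−S=6.2945, hold=7.0008 ⇒ V=7.0008 continue | (k=4,j=1): S=94.8424, K−S=0.0000, hold=2.2396 ⇒ V=2.2396 continue | (k=4,j=2): S=104.4900, K−S=0.0000, hold=0.3373 ⇒ V=0.3373 continue | (k=4,j=3): S=115.1190, K−S=0.0000, hold=0.0000 ⇒ V=0.0000 continue | (k=4,j=4): S=126.8292, K−S=0.0000, hold=0.0000 ⇒ V=0.0000 continue  boundary S*=-
step 3: (k=3,j=0): S=90.3579, K−S=2.0221, hold=4.5239 ⇒ V=4.5239 continue | (k=3,j=1): S=99.5494, K−S=0.0000, hold=1.2516 ⇒ V=1.2516 continue | (k=3,j=2): S=109.6758, K−S=0.0000, hold=0.1623 ⇒ V=0.1623 continue | (k=3,j=3): S=120.8323, K−S=0.0000, hold=0.0000 ⇒ V=0.0000 continue  boundary S*=-
step 2: (k=2,j=0): S=94.8424, K−S=0.0000, hold=2.8224 ⇒ V=2.8224 continue | (k=2,j=1): S=104.4900, K−S=0.0000, hold=0.6859 ⇒ V=0.6859 continue | (k=2,j=2): S=115.1190, K−S=0.0000, hold=0.0781 ⇒ V=0.0781 continue  boundary S*=-
step 1: (k=1,j=0): S=99.5494, K−S=0.0000, hold=1.7119 ⇒ V=1.7119 continue | (k=1,j=1): S=109.6758, K−S=0.0000, hold=0.3703 ⇒ V=0.3703 continue  boundary S*=-
step 0: (k=0,j=0): S=104.4900, K−S=0.0000, hold=1.0147 ⇒ V=1.0147 continue  boundary S*=-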